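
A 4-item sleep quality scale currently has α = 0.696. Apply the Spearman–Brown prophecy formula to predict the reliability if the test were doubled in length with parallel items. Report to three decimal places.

Length factor m = 2
α' = m·α / (1 + (m−1)·α)
   = 2 × 0.696 / (1 + (2 − 1) × 0.696)
   = 1.3920 / 1.6960 = 0.821

predicted reliability = 0.821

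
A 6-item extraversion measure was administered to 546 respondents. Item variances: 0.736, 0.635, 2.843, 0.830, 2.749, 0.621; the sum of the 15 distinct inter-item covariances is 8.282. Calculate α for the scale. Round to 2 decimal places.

sum of item variances = 0.736 + 0.635 + 2.843 + 0.830 + 2.749 + 0.621 = 8.414
Sum of distinct covariances = 8.282
σ²_total = sum of item variances + 2·Σcov = 8.414 + 2 × 8.282 = 24.978
α = (6/5)·(1 − 8.414/24.978) = 0.80

α = 0.80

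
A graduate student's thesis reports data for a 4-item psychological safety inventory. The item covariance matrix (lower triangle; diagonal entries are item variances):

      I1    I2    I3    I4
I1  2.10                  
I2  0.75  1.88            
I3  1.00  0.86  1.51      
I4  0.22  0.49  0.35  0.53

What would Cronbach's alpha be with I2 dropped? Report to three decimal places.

α = 0.647

Remaining items: I1, I3, I4 (k = 3).
sum of item variances = 2.10 + 1.51 + 0.53 = 4.14
σ²_total = 4.14 + 2 × 1.57 = 7.28
α (item deleted) = (3/2)·(1 − 4.14/7.28) = 0.647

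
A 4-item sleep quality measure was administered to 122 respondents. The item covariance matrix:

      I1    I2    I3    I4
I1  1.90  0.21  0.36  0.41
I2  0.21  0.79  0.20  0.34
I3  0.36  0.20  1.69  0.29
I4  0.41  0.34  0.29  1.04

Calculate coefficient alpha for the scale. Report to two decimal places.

ΣVar(i) = 1.90 + 0.79 + 1.69 + 1.04 = 5.42
Σ_{i<j} σ_ij = 1.81
σ²_T = 5.42 + 2 × 1.81 = 9.04
α = (k/(k−1))·(1 − ΣVar(i)/σ²_T) = (4/3)·(1 − 5.42/9.04) = 0.53

coefficient alpha = 0.53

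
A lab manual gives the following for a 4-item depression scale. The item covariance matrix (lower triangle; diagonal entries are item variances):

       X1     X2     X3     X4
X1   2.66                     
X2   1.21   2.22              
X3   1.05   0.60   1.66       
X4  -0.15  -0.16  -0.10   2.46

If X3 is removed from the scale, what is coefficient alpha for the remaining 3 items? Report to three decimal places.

Remaining items: X1, X2, X4 (k = 3).
Σσᵢ² = 2.66 + 2.22 + 2.46 = 7.34
σ²_total = 7.34 + 2 × 0.90 = 9.14
α (item deleted) = (3/2)·(1 − 7.34/9.14) = 0.295

coefficient alpha = 0.295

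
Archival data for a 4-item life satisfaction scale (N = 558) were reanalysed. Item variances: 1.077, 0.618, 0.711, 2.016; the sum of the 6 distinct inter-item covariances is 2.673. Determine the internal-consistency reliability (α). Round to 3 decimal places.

α = 0.730

sum of item variances = 1.077 + 0.618 + 0.711 + 2.016 = 4.422
Sum of distinct covariances = 2.673
total variance = sum of item variances + 2·Σcov = 4.422 + 2 × 2.673 = 9.768
α = (4/3)·(1 − 4.422/9.768) = 0.730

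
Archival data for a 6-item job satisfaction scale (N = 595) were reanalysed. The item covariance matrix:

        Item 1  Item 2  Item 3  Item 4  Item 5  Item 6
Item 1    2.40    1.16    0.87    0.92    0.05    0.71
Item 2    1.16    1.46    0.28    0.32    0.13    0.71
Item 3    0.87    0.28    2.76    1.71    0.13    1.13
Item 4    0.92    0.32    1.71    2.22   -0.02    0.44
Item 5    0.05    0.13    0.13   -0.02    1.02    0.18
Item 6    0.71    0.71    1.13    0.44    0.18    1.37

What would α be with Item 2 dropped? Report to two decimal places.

α = 0.70

Remaining items: Item 1, Item 3, Item 4, Item 5, Item 6 (k = 5).
sum of item variances = 2.40 + 2.76 + 2.22 + 1.02 + 1.37 = 9.77
Var(T) = 9.77 + 2 × 6.12 = 22.01
α (item deleted) = (5/4)·(1 − 9.77/22.01) = 0.70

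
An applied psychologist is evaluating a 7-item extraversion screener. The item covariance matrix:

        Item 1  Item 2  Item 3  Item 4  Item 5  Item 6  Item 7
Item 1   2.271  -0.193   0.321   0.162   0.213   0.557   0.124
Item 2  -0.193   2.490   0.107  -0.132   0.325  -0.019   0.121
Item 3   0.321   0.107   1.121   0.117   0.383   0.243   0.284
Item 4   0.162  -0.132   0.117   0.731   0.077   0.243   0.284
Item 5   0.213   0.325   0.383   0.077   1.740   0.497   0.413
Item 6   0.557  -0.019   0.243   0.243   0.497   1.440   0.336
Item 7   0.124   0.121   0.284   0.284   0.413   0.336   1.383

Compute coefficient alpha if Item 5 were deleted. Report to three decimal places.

Remaining items: Item 1, Item 2, Item 3, Item 4, Item 6, Item 7 (k = 6).
Σσᵢ² = 2.271 + 2.490 + 1.121 + 0.731 + 1.440 + 1.383 = 9.436
Var(T) = 9.436 + 2 × 2.555 = 14.546
α (item deleted) = (6/5)·(1 − 9.436/14.546) = 0.422

coefficient alpha = 0.422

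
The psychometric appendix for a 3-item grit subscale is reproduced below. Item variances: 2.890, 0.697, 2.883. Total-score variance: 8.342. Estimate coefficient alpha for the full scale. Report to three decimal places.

Σσ²ᵢ = 2.890 + 0.697 + 2.883 = 6.470
α = (k/(k−1))·(1 − Σσ²ᵢ/σ²_total) = (3/2)·(1 − 6.470/8.342) = 0.337

α = 0.337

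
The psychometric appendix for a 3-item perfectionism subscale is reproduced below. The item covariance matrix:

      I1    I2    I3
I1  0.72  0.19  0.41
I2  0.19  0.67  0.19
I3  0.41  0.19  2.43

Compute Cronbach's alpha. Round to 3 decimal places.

sum of item variances = 0.72 + 0.67 + 2.43 = 3.82
Σ_{i<j} σ_ij = 0.79
total variance = 3.82 + 2 × 0.79 = 5.40
α = (k/(k−1))·(1 − sum of item variances/total variance) = (3/2)·(1 − 3.82/5.40) = 0.439

α = 0.439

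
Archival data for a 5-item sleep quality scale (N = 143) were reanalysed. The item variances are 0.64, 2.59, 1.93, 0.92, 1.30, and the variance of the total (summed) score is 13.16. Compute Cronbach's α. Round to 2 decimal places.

Σσᵢ² = 0.64 + 2.59 + 1.93 + 0.92 + 1.30 = 7.38
α = (k/(k−1))·(1 − Σσᵢ²/σ²_total) = (5/4)·(1 − 7.38/13.16) = 0.55

α = 0.55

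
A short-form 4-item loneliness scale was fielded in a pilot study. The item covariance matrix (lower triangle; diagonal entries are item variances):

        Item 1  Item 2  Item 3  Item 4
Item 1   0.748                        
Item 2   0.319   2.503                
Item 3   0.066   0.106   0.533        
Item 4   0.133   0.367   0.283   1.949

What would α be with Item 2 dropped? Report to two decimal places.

Remaining items: Item 1, Item 3, Item 4 (k = 3).
ΣVar(i) = 0.748 + 0.533 + 1.949 = 3.230
σ²_total = 3.230 + 2 × 0.482 = 4.194
α (item deleted) = (3/2)·(1 − 3.230/4.194) = 0.34

α = 0.34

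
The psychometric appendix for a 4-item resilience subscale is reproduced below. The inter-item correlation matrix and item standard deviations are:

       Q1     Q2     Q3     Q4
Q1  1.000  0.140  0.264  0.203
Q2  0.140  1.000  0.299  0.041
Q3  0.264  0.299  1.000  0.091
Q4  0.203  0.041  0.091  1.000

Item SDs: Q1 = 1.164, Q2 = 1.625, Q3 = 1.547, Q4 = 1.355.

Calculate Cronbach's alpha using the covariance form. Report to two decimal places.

Σσ²ᵢ = 1.164² + 1.625² + 1.547² + 1.355² = 8.2248
Covariances σ_ij = r_ij · s_i · s_j:
  σ(Q1,Q2) = 0.140 × 1.164 × 1.625 = 0.2648
  σ(Q1,Q3) = 0.264 × 1.164 × 1.547 = 0.4754
  σ(Q1,Q4) = 0.203 × 1.164 × 1.355 = 0.3202
  σ(Q2,Q3) = 0.299 × 1.625 × 1.547 = 0.7516
  σ(Q2,Q4) = 0.041 × 1.625 × 1.355 = 0.0903
  σ(Q3,Q4) = 0.091 × 1.547 × 1.355 = 0.1908
σ²_T = Σσ²ᵢ + 2·Σσ_ij = 8.2248 + 2 × 2.0931 = 12.4110
α = (4/3)·(1 − 8.2248/12.4110) = 0.45

α = 0.45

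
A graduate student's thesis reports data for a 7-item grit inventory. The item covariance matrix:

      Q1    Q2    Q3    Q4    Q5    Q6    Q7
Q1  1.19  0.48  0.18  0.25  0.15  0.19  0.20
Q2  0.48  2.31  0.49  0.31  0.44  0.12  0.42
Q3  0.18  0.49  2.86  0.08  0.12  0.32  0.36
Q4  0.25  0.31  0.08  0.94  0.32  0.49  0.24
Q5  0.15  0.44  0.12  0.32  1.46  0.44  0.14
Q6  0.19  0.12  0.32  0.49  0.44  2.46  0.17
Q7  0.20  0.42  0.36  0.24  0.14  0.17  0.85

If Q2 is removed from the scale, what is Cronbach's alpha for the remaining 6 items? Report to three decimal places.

Remaining items: Q1, Q3, Q4, Q5, Q6, Q7 (k = 6).
ΣVar(i) = 1.19 + 2.86 + 0.94 + 1.46 + 2.46 + 0.85 = 9.76
total variance = 9.76 + 2 × 3.65 = 17.06
α (item deleted) = (6/5)·(1 − 9.76/17.06) = 0.513

α = 0.513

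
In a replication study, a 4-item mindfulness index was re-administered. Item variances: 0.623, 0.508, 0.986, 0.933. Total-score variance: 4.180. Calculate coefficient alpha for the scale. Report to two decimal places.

coefficient alpha = 0.36

Σσ²ᵢ = 0.623 + 0.508 + 0.986 + 0.933 = 3.050
α = (k/(k−1))·(1 − Σσ²ᵢ/Var(T)) = (4/3)·(1 − 3.050/4.180) = 0.36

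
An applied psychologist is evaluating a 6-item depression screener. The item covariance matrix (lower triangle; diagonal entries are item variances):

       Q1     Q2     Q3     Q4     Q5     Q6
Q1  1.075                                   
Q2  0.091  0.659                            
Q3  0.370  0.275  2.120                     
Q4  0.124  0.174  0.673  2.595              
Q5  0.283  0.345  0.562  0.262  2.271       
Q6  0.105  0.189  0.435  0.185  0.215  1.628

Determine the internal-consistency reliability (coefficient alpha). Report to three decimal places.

Σσᵢ² = 1.075 + 0.659 + 2.120 + 2.595 + 2.271 + 1.628 = 10.348
Sum of the distinct covariances = 4.288
σ²_T = 10.348 + 2 × 4.288 = 18.924
α = (k/(k−1))·(1 − Σσᵢ²/σ²_T) = (6/5)·(1 − 10.348/18.924) = 0.544

α = 0.544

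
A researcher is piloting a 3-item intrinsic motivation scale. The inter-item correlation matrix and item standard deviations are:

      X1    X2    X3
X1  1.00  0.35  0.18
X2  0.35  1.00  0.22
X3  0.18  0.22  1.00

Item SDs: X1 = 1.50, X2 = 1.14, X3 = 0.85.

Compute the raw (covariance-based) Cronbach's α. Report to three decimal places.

Σσ²ᵢ = 1.50² + 1.14² + 0.85² = 4.2721
Covariances σ_ij = r_ij · s_i · s_j:
  σ(X1,X2) = 0.35 × 1.50 × 1.14 = 0.5985
  σ(X1,X3) = 0.18 × 1.50 × 0.85 = 0.2295
  σ(X2,X3) = 0.22 × 1.14 × 0.85 = 0.2132
σ²_T = Σσ²ᵢ + 2·Σσ_ij = 4.2721 + 2 × 1.0412 = 6.3545
α = (3/2)·(1 − 4.2721/6.3545) = 0.492

Cronbach's α = 0.492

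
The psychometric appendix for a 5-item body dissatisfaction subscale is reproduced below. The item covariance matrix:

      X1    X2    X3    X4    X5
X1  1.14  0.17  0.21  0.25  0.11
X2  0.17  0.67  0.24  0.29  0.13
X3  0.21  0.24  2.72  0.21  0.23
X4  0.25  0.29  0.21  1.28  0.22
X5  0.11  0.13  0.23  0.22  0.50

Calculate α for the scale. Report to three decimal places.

Σσᵢ² = 1.14 + 0.67 + 2.72 + 1.28 + 0.50 = 6.31
Sum of the distinct covariances = 2.06
Var(T) = 6.31 + 2 × 2.06 = 10.43
α = (k/(k−1))·(1 − Σσᵢ²/Var(T)) = (5/4)·(1 − 6.31/10.43) = 0.494

α = 0.494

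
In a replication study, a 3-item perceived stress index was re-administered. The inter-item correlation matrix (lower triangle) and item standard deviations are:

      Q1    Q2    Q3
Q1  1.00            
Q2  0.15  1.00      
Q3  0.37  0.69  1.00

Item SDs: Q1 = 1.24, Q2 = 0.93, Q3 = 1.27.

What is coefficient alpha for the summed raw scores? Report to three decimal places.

Σσ²ᵢ = 1.24² + 0.93² + 1.27² = 4.0154
Covariances σ_ij = r_ij · s_i · s_j:
  σ(Q1,Q2) = 0.15 × 1.24 × 0.93 = 0.1730
  σ(Q1,Q3) = 0.37 × 1.24 × 1.27 = 0.5827
  σ(Q2,Q3) = 0.69 × 0.93 × 1.27 = 0.8150
σ²_T = Σσ²ᵢ + 2·Σσ_ij = 4.0154 + 2 × 1.5707 = 7.1568
α = (3/2)·(1 − 4.0154/7.1568) = 0.658

coefficient alpha = 0.658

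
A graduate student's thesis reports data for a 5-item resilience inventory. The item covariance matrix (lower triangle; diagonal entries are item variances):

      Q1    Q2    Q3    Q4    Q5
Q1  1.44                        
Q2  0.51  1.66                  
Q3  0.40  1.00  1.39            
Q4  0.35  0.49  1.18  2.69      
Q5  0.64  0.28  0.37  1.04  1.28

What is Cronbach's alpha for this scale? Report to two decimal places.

sum of item variances = 1.44 + 1.66 + 1.39 + 2.69 + 1.28 = 8.46
Sum of off-diagonal covariances = 6.26
Var(T) = 8.46 + 2 × 6.26 = 20.98
α = (k/(k−1))·(1 − sum of item variances/Var(T)) = (5/4)·(1 − 8.46/20.98) = 0.75

α = 0.75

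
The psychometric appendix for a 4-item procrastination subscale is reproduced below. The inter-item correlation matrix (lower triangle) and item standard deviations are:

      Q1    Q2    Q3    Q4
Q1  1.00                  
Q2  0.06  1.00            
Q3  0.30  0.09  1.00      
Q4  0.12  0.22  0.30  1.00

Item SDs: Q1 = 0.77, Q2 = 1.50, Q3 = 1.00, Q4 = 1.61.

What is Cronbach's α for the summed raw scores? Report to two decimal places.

α = 0.44

Σσ²ᵢ = 0.77² + 1.50² + 1.00² + 1.61² = 6.4350
Covariances σ_ij = r_ij · s_i · s_j:
  σ(Q1,Q2) = 0.06 × 0.77 × 1.50 = 0.0693
  σ(Q1,Q3) = 0.30 × 0.77 × 1.00 = 0.2310
  σ(Q1,Q4) = 0.12 × 0.77 × 1.61 = 0.1488
  σ(Q2,Q3) = 0.09 × 1.50 × 1.00 = 0.1350
  σ(Q2,Q4) = 0.22 × 1.50 × 1.61 = 0.5313
  σ(Q3,Q4) = 0.30 × 1.00 × 1.61 = 0.4830
σ²_T = Σσ²ᵢ + 2·Σσ_ij = 6.4350 + 2 × 1.5984 = 9.6318
α = (4/3)·(1 − 6.4350/9.6318) = 0.44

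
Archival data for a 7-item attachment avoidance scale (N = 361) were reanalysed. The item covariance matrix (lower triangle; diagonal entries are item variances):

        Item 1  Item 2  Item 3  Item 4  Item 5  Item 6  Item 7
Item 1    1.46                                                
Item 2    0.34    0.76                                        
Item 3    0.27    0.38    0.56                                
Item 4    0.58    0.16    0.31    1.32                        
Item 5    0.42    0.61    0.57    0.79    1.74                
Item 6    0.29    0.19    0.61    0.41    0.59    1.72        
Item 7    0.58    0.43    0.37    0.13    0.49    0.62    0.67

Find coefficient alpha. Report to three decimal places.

α = 0.804

sum of item variances = 1.46 + 0.76 + 0.56 + 1.32 + 1.74 + 1.72 + 0.67 = 8.23
Sum of the distinct covariances = 9.14
Var(T) = 8.23 + 2 × 9.14 = 26.51
α = (k/(k−1))·(1 − sum of item variances/Var(T)) = (7/6)·(1 − 8.23/26.51) = 0.804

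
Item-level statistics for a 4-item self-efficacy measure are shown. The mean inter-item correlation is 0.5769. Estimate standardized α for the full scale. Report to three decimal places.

Standardized α = k·r̄ / (1 + (k−1)·r̄) = 4 × 0.5769 / (1 + 3 × 0.5769)
  = 2.3076 / 2.7307 = 0.845

α = 0.845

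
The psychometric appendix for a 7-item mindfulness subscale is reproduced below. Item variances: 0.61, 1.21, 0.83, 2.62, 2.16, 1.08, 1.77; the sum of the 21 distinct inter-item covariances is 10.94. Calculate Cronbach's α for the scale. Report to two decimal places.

Σσᵢ² = 0.61 + 1.21 + 0.83 + 2.62 + 2.16 + 1.08 + 1.77 = 10.28
Sum of distinct covariances = 10.94
σ²_T = Σσᵢ² + 2·Σcov = 10.28 + 2 × 10.94 = 32.16
α = (7/6)·(1 − 10.28/32.16) = 0.79

Cronbach's α = 0.79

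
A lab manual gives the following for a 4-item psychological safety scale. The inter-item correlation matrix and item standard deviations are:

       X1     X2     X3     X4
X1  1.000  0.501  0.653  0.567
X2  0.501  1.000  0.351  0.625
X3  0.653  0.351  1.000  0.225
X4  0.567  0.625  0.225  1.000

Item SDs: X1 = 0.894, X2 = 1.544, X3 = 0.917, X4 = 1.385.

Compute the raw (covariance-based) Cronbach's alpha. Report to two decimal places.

Σσ²ᵢ = 0.894² + 1.544² + 0.917² + 1.385² = 5.9423
Covariances σ_ij = r_ij · s_i · s_j:
  σ(X1,X2) = 0.501 × 0.894 × 1.544 = 0.6915
  σ(X1,X3) = 0.653 × 0.894 × 0.917 = 0.5353
  σ(X1,X4) = 0.567 × 0.894 × 1.385 = 0.7021
  σ(X2,X3) = 0.351 × 1.544 × 0.917 = 0.4970
  σ(X2,X4) = 0.625 × 1.544 × 1.385 = 1.3365
  σ(X3,X4) = 0.225 × 0.917 × 1.385 = 0.2858
σ²_T = Σσ²ᵢ + 2·Σσ_ij = 5.9423 + 2 × 4.0482 = 14.0387
α = (4/3)·(1 − 5.9423/14.0387) = 0.77

α = 0.77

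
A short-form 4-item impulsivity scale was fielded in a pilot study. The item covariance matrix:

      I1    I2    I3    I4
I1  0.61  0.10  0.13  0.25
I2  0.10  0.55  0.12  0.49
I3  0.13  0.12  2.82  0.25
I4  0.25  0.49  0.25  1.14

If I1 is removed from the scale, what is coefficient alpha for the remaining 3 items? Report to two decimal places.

coefficient alpha = 0.41

Remaining items: I2, I3, I4 (k = 3).
ΣVar(i) = 0.55 + 2.82 + 1.14 = 4.51
Var(T) = 4.51 + 2 × 0.86 = 6.23
α (item deleted) = (3/2)·(1 − 4.51/6.23) = 0.41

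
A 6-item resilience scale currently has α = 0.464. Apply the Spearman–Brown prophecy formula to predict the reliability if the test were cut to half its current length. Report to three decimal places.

Length factor m = 1/2
α' = m·α / (1 − (1−m)·α)
   = 1/2 × 0.464 / (1 − (1 − 1/2) × 0.464)
   = 0.2320 / 0.7680 = 0.302

predicted reliability = 0.302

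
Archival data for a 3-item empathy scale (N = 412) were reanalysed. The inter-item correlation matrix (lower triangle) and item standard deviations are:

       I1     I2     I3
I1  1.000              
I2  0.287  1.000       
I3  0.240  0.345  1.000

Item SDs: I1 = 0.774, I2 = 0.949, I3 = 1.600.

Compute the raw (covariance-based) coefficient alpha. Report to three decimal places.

α = 0.506

Σσ²ᵢ = 0.774² + 0.949² + 1.600² = 4.0597
Covariances σ_ij = r_ij · s_i · s_j:
  σ(I1,I2) = 0.287 × 0.774 × 0.949 = 0.2108
  σ(I1,I3) = 0.240 × 0.774 × 1.600 = 0.2972
  σ(I2,I3) = 0.345 × 0.949 × 1.600 = 0.5238
σ²_T = Σσ²ᵢ + 2·Σσ_ij = 4.0597 + 2 × 1.0318 = 6.1233
α = (3/2)·(1 − 4.0597/6.1233) = 0.506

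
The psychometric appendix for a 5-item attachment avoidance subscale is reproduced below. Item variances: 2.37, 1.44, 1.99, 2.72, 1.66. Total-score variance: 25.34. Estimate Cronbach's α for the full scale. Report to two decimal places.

sum of item variances = 2.37 + 1.44 + 1.99 + 2.72 + 1.66 = 10.18
α = (k/(k−1))·(1 − sum of item variances/σ²_total) = (5/4)·(1 − 10.18/25.34) = 0.75

Cronbach's α = 0.75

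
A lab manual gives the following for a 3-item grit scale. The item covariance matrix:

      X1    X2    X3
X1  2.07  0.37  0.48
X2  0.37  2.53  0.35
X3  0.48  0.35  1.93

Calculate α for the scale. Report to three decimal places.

Σσ²ᵢ = 2.07 + 2.53 + 1.93 = 6.53
Σ_{i<j} σ_ij = 1.20
σ²_T = 6.53 + 2 × 1.20 = 8.93
α = (k/(k−1))·(1 − Σσ²ᵢ/σ²_T) = (3/2)·(1 − 6.53/8.93) = 0.403

α = 0.403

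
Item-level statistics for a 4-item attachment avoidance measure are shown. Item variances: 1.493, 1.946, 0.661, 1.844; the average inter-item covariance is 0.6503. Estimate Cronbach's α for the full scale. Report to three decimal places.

Cronbach's α = 0.757

ΣVar(i) = 1.493 + 1.946 + 0.661 + 1.844 = 5.944
Sum of the 6 distinct covariances = 6 × 0.6503 = 3.9018
Var(T) = ΣVar(i) + 2·Σcov = 5.944 + 2 × 3.9018 = 13.7476
α = (4/3)·(1 − 5.944/13.7476) = 0.757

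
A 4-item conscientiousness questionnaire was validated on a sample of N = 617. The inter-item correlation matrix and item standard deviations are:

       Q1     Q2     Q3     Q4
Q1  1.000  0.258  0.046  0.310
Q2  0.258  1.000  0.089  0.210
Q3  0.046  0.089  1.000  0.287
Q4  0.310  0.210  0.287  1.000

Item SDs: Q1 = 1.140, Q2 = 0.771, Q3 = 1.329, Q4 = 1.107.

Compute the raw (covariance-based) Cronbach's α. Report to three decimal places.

α = 0.481

Σσ²ᵢ = 1.140² + 0.771² + 1.329² + 1.107² = 4.8857
Covariances σ_ij = r_ij · s_i · s_j:
  σ(Q1,Q2) = 0.258 × 1.140 × 0.771 = 0.2268
  σ(Q1,Q3) = 0.046 × 1.140 × 1.329 = 0.0697
  σ(Q1,Q4) = 0.310 × 1.140 × 1.107 = 0.3912
  σ(Q2,Q3) = 0.089 × 0.771 × 1.329 = 0.0912
  σ(Q2,Q4) = 0.210 × 0.771 × 1.107 = 0.1792
  σ(Q3,Q4) = 0.287 × 1.329 × 1.107 = 0.4222
σ²_T = Σσ²ᵢ + 2·Σσ_ij = 4.8857 + 2 × 1.3803 = 7.6463
α = (4/3)·(1 − 4.8857/7.6463) = 0.481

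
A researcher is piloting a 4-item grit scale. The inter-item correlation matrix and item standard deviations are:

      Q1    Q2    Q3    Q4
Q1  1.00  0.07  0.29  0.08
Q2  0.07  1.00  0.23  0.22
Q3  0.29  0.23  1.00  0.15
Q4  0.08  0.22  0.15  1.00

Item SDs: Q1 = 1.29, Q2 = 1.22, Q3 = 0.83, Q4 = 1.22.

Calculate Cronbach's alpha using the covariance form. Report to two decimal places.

Σσ²ᵢ = 1.29² + 1.22² + 0.83² + 1.22² = 5.3298
Covariances σ_ij = r_ij · s_i · s_j:
  σ(Q1,Q2) = 0.07 × 1.29 × 1.22 = 0.1102
  σ(Q1,Q3) = 0.29 × 1.29 × 0.83 = 0.3105
  σ(Q1,Q4) = 0.08 × 1.29 × 1.22 = 0.1259
  σ(Q2,Q3) = 0.23 × 1.22 × 0.83 = 0.2329
  σ(Q2,Q4) = 0.22 × 1.22 × 1.22 = 0.3274
  σ(Q3,Q4) = 0.15 × 0.83 × 1.22 = 0.1519
σ²_T = Σσ²ᵢ + 2·Σσ_ij = 5.3298 + 2 × 1.2588 = 7.8474
α = (4/3)·(1 − 5.3298/7.8474) = 0.43

Cronbach's alpha = 0.43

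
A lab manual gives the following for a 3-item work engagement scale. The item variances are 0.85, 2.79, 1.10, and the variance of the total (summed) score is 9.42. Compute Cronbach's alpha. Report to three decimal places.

Cronbach's alpha = 0.745

Σσ²ᵢ = 0.85 + 2.79 + 1.10 = 4.74
α = (k/(k−1))·(1 − Σσ²ᵢ/total variance) = (3/2)·(1 − 4.74/9.42) = 0.745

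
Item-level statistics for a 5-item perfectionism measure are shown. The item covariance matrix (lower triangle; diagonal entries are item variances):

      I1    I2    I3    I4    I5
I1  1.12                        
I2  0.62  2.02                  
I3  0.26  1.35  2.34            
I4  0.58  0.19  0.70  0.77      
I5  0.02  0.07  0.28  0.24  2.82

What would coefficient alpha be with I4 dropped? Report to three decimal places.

Remaining items: I1, I2, I3, I5 (k = 4).
ΣVar(i) = 1.12 + 2.02 + 2.34 + 2.82 = 8.30
σ²_total = 8.30 + 2 × 2.60 = 13.50
α (item deleted) = (4/3)·(1 − 8.30/13.50) = 0.514

coefficient alpha = 0.514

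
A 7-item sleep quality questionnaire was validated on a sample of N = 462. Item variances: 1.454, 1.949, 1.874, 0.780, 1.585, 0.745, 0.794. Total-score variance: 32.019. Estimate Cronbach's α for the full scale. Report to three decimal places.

Σσᵢ² = 1.454 + 1.949 + 1.874 + 0.780 + 1.585 + 0.745 + 0.794 = 9.181
α = (k/(k−1))·(1 − Σσᵢ²/σ²_total) = (7/6)·(1 − 9.181/32.019) = 0.832

Cronbach's α = 0.832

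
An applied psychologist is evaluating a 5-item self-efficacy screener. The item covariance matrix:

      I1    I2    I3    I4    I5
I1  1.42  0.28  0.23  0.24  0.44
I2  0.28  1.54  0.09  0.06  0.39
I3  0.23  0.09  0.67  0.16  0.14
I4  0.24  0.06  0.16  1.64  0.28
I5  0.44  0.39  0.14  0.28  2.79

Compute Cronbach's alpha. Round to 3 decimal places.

Cronbach's alpha = 0.455

ΣVar(i) = 1.42 + 1.54 + 0.67 + 1.64 + 2.79 = 8.06
Sum of off-diagonal covariances = 2.31
σ²_T = 8.06 + 2 × 2.31 = 12.68
α = (k/(k−1))·(1 − ΣVar(i)/σ²_T) = (5/4)·(1 − 8.06/12.68) = 0.455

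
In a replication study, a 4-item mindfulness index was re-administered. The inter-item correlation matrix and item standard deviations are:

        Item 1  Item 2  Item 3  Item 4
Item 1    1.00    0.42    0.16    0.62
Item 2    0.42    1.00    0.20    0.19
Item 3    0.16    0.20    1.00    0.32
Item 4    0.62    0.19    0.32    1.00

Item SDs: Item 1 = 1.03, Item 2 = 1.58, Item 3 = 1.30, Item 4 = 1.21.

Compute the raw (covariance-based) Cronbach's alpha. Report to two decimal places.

Cronbach's alpha = 0.62

Σσ²ᵢ = 1.03² + 1.58² + 1.30² + 1.21² = 6.7114
Covariances σ_ij = r_ij · s_i · s_j:
  σ(Item 1,Item 2) = 0.42 × 1.03 × 1.58 = 0.6835
  σ(Item 1,Item 3) = 0.16 × 1.03 × 1.30 = 0.2142
  σ(Item 1,Item 4) = 0.62 × 1.03 × 1.21 = 0.7727
  σ(Item 2,Item 3) = 0.20 × 1.58 × 1.30 = 0.4108
  σ(Item 2,Item 4) = 0.19 × 1.58 × 1.21 = 0.3632
  σ(Item 3,Item 4) = 0.32 × 1.30 × 1.21 = 0.5034
σ²_T = Σσ²ᵢ + 2·Σσ_ij = 6.7114 + 2 × 2.9478 = 12.6070
α = (4/3)·(1 − 6.7114/12.6070) = 0.62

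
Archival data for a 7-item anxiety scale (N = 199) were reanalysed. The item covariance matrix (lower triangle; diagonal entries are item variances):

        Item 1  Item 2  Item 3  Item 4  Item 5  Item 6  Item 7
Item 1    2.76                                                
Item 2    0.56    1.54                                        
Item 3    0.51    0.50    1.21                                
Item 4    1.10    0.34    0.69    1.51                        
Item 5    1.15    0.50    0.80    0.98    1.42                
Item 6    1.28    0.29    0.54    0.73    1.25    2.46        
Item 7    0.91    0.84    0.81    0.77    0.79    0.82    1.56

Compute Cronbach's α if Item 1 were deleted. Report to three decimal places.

Remaining items: Item 2, Item 3, Item 4, Item 5, Item 6, Item 7 (k = 6).
ΣVar(i) = 1.54 + 1.21 + 1.51 + 1.42 + 2.46 + 1.56 = 9.70
total variance = 9.70 + 2 × 10.65 = 31.00
α (item deleted) = (6/5)·(1 − 9.70/31.00) = 0.825

α = 0.825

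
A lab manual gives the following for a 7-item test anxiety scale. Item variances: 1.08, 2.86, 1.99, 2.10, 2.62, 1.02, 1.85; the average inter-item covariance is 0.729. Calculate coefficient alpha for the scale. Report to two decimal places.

Σσᵢ² = 1.08 + 2.86 + 1.99 + 2.10 + 2.62 + 1.02 + 1.85 = 13.52
Sum of the 21 distinct covariances = 21 × 0.729 = 15.309
σ²_T = Σσᵢ² + 2·Σcov = 13.52 + 2 × 15.309 = 44.138
α = (7/6)·(1 − 13.52/44.138) = 0.81

α = 0.81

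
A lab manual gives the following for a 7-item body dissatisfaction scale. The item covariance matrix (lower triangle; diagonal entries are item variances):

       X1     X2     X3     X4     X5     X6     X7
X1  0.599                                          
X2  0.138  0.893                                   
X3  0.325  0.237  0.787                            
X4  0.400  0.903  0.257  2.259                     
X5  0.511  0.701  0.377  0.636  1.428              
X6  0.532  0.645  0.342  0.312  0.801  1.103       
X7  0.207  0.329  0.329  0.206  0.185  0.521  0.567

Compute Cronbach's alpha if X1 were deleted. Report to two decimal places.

α = 0.79

Remaining items: X2, X3, X4, X5, X6, X7 (k = 6).
Σσ²ᵢ = 0.893 + 0.787 + 2.259 + 1.428 + 1.103 + 0.567 = 7.037
Var(T) = 7.037 + 2 × 6.781 = 20.599
α (item deleted) = (6/5)·(1 − 7.037/20.599) = 0.79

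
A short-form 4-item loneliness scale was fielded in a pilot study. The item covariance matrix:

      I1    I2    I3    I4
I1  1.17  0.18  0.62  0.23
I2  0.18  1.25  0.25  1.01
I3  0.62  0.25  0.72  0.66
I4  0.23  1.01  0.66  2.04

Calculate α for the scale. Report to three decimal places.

α = 0.710

sum of item variances = 1.17 + 1.25 + 0.72 + 2.04 = 5.18
Σ_{i<j} σ_ij = 2.95
σ²_total = 5.18 + 2 × 2.95 = 11.08
α = (k/(k−1))·(1 − sum of item variances/σ²_total) = (4/3)·(1 − 5.18/11.08) = 0.710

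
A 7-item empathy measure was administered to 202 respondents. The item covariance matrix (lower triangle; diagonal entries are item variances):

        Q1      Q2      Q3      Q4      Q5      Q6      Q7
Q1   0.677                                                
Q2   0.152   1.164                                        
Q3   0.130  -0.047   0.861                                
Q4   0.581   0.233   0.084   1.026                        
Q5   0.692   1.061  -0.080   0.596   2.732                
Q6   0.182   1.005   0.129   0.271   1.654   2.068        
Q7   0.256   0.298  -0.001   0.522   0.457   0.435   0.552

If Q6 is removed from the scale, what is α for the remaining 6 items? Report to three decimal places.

α = 0.702

Remaining items: Q1, Q2, Q3, Q4, Q5, Q7 (k = 6).
ΣVar(i) = 0.677 + 1.164 + 0.861 + 1.026 + 2.732 + 0.552 = 7.012
σ²_total = 7.012 + 2 × 4.934 = 16.880
α (item deleted) = (6/5)·(1 − 7.012/16.880) = 0.702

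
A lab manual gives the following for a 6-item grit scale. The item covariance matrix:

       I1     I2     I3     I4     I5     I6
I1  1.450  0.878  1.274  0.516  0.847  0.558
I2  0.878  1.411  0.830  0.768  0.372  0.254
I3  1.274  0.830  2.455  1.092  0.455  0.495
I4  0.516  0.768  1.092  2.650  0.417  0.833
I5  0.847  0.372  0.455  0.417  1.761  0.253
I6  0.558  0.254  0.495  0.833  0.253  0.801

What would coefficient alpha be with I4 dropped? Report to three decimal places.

coefficient alpha = 0.765

Remaining items: I1, I2, I3, I5, I6 (k = 5).
Σσ²ᵢ = 1.450 + 1.411 + 2.455 + 1.761 + 0.801 = 7.878
σ²_T = 7.878 + 2 × 6.216 = 20.310
α (item deleted) = (5/4)·(1 − 7.878/20.310) = 0.765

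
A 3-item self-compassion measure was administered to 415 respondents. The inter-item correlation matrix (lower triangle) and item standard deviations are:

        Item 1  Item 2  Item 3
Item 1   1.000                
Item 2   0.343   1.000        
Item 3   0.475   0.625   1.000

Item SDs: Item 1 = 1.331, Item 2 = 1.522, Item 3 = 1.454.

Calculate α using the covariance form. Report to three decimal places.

Σσ²ᵢ = 1.331² + 1.522² + 1.454² = 6.2022
Covariances σ_ij = r_ij · s_i · s_j:
  σ(Item 1,Item 2) = 0.343 × 1.331 × 1.522 = 0.6948
  σ(Item 1,Item 3) = 0.475 × 1.331 × 1.454 = 0.9193
  σ(Item 2,Item 3) = 0.625 × 1.522 × 1.454 = 1.3831
σ²_T = Σσ²ᵢ + 2·Σσ_ij = 6.2022 + 2 × 2.9972 = 12.1966
α = (3/2)·(1 − 6.2022/12.1966) = 0.737

α = 0.737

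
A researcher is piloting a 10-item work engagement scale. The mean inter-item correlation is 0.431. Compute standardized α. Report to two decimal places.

standardized α = 0.88

Standardized α = k·r̄ / (1 + (k−1)·r̄) = 10 × 0.431 / (1 + 9 × 0.431)
  = 4.3100 / 4.8790 = 0.88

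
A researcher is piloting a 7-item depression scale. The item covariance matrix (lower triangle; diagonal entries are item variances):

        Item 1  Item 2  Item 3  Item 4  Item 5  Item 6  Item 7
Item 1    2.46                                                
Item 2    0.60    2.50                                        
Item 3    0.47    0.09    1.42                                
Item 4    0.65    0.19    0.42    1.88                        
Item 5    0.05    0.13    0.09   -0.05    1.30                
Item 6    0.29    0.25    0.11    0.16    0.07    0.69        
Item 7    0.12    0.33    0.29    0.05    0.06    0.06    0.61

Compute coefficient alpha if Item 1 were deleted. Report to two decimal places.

Remaining items: Item 2, Item 3, Item 4, Item 5, Item 6, Item 7 (k = 6).
Σσ²ᵢ = 2.50 + 1.42 + 1.88 + 1.30 + 0.69 + 0.61 = 8.40
total variance = 8.40 + 2 × 2.25 = 12.90
α (item deleted) = (6/5)·(1 − 8.40/12.90) = 0.42

α = 0.42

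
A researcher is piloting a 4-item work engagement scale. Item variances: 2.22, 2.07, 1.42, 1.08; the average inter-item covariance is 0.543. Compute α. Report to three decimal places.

α = 0.653

Σσ²ᵢ = 2.22 + 2.07 + 1.42 + 1.08 = 6.79
Sum of the 6 distinct covariances = 6 × 0.543 = 3.258
total variance = Σσ²ᵢ + 2·Σcov = 6.79 + 2 × 3.258 = 13.306
α = (4/3)·(1 − 6.79/13.306) = 0.653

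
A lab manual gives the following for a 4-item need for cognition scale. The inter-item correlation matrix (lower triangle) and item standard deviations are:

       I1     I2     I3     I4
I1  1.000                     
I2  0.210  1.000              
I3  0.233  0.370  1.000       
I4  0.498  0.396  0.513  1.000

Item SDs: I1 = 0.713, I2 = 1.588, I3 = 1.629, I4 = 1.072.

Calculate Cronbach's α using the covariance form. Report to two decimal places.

α = 0.67

Σσ²ᵢ = 0.713² + 1.588² + 1.629² + 1.072² = 6.8329
Covariances σ_ij = r_ij · s_i · s_j:
  σ(I1,I2) = 0.210 × 0.713 × 1.588 = 0.2378
  σ(I1,I3) = 0.233 × 0.713 × 1.629 = 0.2706
  σ(I1,I4) = 0.498 × 0.713 × 1.072 = 0.3806
  σ(I2,I3) = 0.370 × 1.588 × 1.629 = 0.9571
  σ(I2,I4) = 0.396 × 1.588 × 1.072 = 0.6741
  σ(I3,I4) = 0.513 × 1.629 × 1.072 = 0.8958
σ²_T = Σσ²ᵢ + 2·Σσ_ij = 6.8329 + 2 × 3.4160 = 13.6649
α = (4/3)·(1 − 6.8329/13.6649) = 0.67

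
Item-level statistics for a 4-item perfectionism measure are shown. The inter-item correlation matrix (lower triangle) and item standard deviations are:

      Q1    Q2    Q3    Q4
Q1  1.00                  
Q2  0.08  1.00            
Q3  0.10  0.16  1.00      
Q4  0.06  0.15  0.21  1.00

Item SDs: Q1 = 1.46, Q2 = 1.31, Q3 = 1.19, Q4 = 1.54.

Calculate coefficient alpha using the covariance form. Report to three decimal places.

Σσ²ᵢ = 1.46² + 1.31² + 1.19² + 1.54² = 7.6354
Covariances σ_ij = r_ij · s_i · s_j:
  σ(Q1,Q2) = 0.08 × 1.46 × 1.31 = 0.1530
  σ(Q1,Q3) = 0.10 × 1.46 × 1.19 = 0.1737
  σ(Q1,Q4) = 0.06 × 1.46 × 1.54 = 0.1349
  σ(Q2,Q3) = 0.16 × 1.31 × 1.19 = 0.2494
  σ(Q2,Q4) = 0.15 × 1.31 × 1.54 = 0.3026
  σ(Q3,Q4) = 0.21 × 1.19 × 1.54 = 0.3848
σ²_T = Σσ²ᵢ + 2·Σσ_ij = 7.6354 + 2 × 1.3984 = 10.4322
α = (4/3)·(1 − 7.6354/10.4322) = 0.357

coefficient alpha = 0.357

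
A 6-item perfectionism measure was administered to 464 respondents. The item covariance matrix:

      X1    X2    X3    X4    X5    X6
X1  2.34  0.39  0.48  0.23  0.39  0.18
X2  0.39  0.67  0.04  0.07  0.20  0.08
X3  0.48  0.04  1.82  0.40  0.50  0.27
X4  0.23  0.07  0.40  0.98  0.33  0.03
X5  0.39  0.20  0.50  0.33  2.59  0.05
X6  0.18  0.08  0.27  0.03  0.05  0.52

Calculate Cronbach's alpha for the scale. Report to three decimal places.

Σσᵢ² = 2.34 + 0.67 + 1.82 + 0.98 + 2.59 + 0.52 = 8.92
Sum of off-diagonal covariances = 3.64
σ²_T = 8.92 + 2 × 3.64 = 16.20
α = (k/(k−1))·(1 − Σσᵢ²/σ²_T) = (6/5)·(1 − 8.92/16.20) = 0.539

Cronbach's alpha = 0.539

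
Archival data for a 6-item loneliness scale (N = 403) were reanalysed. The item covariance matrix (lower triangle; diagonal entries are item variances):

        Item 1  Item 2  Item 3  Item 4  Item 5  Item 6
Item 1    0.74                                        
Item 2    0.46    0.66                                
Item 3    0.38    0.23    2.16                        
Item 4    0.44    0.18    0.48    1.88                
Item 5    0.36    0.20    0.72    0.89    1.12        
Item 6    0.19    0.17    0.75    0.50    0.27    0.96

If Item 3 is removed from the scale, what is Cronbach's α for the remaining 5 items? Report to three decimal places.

Remaining items: Item 1, Item 2, Item 4, Item 5, Item 6 (k = 5).
sum of item variances = 0.74 + 0.66 + 1.88 + 1.12 + 0.96 = 5.36
Var(T) = 5.36 + 2 × 3.66 = 12.68
α (item deleted) = (5/4)·(1 − 5.36/12.68) = 0.722

α = 0.722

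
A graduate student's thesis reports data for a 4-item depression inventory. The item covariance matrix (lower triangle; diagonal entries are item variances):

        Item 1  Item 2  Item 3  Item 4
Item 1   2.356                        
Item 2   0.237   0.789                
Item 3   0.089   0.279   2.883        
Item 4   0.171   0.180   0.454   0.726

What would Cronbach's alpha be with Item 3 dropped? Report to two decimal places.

Remaining items: Item 1, Item 2, Item 4 (k = 3).
ΣVar(i) = 2.356 + 0.789 + 0.726 = 3.871
total variance = 3.871 + 2 × 0.588 = 5.047
α (item deleted) = (3/2)·(1 − 3.871/5.047) = 0.35

α = 0.35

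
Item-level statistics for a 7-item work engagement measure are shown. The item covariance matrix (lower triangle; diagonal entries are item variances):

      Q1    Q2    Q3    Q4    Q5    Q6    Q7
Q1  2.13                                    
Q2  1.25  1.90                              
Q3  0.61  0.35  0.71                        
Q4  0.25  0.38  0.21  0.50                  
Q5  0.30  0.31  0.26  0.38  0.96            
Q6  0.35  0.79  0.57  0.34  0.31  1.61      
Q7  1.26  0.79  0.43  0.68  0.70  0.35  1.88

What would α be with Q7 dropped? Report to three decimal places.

α = 0.756

Remaining items: Q1, Q2, Q3, Q4, Q5, Q6 (k = 6).
sum of item variances = 2.13 + 1.90 + 0.71 + 0.50 + 0.96 + 1.61 = 7.81
σ²_T = 7.81 + 2 × 6.66 = 21.13
α (item deleted) = (6/5)·(1 − 7.81/21.13) = 0.756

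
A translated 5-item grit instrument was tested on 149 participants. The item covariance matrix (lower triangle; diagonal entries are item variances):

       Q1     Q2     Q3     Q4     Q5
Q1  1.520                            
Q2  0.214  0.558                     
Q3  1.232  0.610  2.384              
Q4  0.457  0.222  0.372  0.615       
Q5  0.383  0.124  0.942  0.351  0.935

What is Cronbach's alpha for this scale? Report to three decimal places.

Cronbach's alpha = 0.775

Σσ²ᵢ = 1.520 + 0.558 + 2.384 + 0.615 + 0.935 = 6.012
Sum of off-diagonal covariances = 4.907
total variance = 6.012 + 2 × 4.907 = 15.826
α = (k/(k−1))·(1 − Σσ²ᵢ/total variance) = (5/4)·(1 − 6.012/15.826) = 0.775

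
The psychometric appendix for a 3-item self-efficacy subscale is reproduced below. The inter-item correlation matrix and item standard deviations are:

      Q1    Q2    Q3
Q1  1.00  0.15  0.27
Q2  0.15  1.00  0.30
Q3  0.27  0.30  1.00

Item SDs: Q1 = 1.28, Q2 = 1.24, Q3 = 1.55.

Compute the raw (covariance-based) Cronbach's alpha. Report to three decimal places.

Σσ²ᵢ = 1.28² + 1.24² + 1.55² = 5.5785
Covariances σ_ij = r_ij · s_i · s_j:
  σ(Q1,Q2) = 0.15 × 1.28 × 1.24 = 0.2381
  σ(Q1,Q3) = 0.27 × 1.28 × 1.55 = 0.5357
  σ(Q2,Q3) = 0.30 × 1.24 × 1.55 = 0.5766
σ²_T = Σσ²ᵢ + 2·Σσ_ij = 5.5785 + 2 × 1.3504 = 8.2793
α = (3/2)·(1 − 5.5785/8.2793) = 0.489

Cronbach's alpha = 0.489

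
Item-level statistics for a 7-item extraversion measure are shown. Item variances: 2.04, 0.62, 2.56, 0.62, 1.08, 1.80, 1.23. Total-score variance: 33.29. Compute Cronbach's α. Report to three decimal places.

α = 0.818

Σσᵢ² = 2.04 + 0.62 + 2.56 + 0.62 + 1.08 + 1.80 + 1.23 = 9.95
α = (k/(k−1))·(1 − Σσᵢ²/σ²_T) = (7/6)·(1 − 9.95/33.29) = 0.818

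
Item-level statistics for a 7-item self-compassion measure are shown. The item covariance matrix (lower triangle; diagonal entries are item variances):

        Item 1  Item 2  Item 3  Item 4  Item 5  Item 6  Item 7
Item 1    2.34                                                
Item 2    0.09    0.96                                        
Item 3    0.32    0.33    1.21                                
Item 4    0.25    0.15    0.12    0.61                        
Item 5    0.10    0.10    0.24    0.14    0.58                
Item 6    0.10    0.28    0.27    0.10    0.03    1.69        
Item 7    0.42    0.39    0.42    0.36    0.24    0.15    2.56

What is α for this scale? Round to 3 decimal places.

sum of item variances = 2.34 + 0.96 + 1.21 + 0.61 + 0.58 + 1.69 + 2.56 = 9.95
Σ_{i<j} σ_ij = 4.60
σ²_T = 9.95 + 2 × 4.60 = 19.15
α = (k/(k−1))·(1 − sum of item variances/σ²_T) = (7/6)·(1 − 9.95/19.15) = 0.560

α = 0.560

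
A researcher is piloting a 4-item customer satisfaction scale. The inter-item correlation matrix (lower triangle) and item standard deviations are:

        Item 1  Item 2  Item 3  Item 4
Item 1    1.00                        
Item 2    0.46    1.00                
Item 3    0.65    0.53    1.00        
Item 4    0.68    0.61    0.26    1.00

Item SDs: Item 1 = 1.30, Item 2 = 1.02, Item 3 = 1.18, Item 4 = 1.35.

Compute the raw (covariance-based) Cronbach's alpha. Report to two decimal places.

α = 0.82

Σσ²ᵢ = 1.30² + 1.02² + 1.18² + 1.35² = 5.9453
Covariances σ_ij = r_ij · s_i · s_j:
  σ(Item 1,Item 2) = 0.46 × 1.30 × 1.02 = 0.6100
  σ(Item 1,Item 3) = 0.65 × 1.30 × 1.18 = 0.9971
  σ(Item 1,Item 4) = 0.68 × 1.30 × 1.35 = 1.1934
  σ(Item 2,Item 3) = 0.53 × 1.02 × 1.18 = 0.6379
  σ(Item 2,Item 4) = 0.61 × 1.02 × 1.35 = 0.8400
  σ(Item 3,Item 4) = 0.26 × 1.18 × 1.35 = 0.4142
σ²_T = Σσ²ᵢ + 2·Σσ_ij = 5.9453 + 2 × 4.6926 = 15.3305
α = (4/3)·(1 − 5.9453/15.3305) = 0.82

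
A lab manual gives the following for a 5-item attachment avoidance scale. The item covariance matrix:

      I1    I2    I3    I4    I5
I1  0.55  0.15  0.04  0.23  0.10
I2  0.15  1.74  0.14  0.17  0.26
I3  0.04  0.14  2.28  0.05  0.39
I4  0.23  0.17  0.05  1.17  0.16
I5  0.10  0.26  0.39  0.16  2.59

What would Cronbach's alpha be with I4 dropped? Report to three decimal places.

α = 0.309

Remaining items: I1, I2, I3, I5 (k = 4).
ΣVar(i) = 0.55 + 1.74 + 2.28 + 2.59 = 7.16
Var(T) = 7.16 + 2 × 1.08 = 9.32
α (item deleted) = (4/3)·(1 − 7.16/9.32) = 0.309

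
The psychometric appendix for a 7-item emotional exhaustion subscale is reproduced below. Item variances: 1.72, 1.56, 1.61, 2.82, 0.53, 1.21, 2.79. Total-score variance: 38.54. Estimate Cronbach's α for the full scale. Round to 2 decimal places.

Cronbach's α = 0.80

ΣVar(i) = 1.72 + 1.56 + 1.61 + 2.82 + 0.53 + 1.21 + 2.79 = 12.24
α = (k/(k−1))·(1 − ΣVar(i)/Var(T)) = (7/6)·(1 − 12.24/38.54) = 0.80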